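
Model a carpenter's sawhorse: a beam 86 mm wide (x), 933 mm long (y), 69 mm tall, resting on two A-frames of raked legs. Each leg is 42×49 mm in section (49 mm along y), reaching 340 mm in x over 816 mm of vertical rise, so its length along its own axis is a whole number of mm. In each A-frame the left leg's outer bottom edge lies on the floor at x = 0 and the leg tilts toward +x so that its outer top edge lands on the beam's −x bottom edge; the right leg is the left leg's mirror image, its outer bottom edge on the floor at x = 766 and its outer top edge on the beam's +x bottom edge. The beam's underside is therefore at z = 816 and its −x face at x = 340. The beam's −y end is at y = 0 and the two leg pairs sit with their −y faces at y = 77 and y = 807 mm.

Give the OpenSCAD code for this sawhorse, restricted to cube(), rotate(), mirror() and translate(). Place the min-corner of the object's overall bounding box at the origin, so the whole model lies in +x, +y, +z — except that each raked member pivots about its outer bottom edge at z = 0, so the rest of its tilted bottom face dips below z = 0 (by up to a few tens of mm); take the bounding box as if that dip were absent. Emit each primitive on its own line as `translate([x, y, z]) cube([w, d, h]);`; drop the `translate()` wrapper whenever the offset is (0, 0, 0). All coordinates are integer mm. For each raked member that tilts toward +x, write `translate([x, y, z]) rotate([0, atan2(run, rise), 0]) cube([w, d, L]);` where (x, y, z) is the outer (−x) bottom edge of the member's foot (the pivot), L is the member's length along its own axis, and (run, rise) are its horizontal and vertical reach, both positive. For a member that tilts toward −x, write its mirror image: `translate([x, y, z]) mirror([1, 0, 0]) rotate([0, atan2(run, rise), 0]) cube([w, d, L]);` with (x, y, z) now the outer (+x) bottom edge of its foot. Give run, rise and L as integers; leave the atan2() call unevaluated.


translate([340, 0, 816]) cube([86, 933, 69]);
translate([0, 77, 0]) rotate([0, atan2(340, 816), 0]) cube([42, 49, 884]);
translate([766, 77, 0]) mirror([1, 0, 0]) rotate([0, atan2(340, 816), 0]) cube([42, 49, 884]);
translate([0, 807, 0]) rotate([0, atan2(340, 816), 0]) cube([42, 49, 884]);
translate([766, 807, 0]) mirror([1, 0, 0]) rotate([0, atan2(340, 816), 0]) cube([42, 49, 884]);


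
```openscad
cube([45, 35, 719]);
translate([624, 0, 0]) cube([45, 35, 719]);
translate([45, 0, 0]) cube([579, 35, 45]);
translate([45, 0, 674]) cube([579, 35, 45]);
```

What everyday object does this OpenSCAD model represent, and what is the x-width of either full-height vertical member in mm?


A picture frame. The border width is 45 mm.

Four thin pieces enclosing a rectangular opening — a picture frame. The two full-height stiles are 719 mm tall; the top rail sits at z = 674 and is 45 mm tall, so the border above the opening is 719 − 674 = 45 mm, matching the stile x-width.


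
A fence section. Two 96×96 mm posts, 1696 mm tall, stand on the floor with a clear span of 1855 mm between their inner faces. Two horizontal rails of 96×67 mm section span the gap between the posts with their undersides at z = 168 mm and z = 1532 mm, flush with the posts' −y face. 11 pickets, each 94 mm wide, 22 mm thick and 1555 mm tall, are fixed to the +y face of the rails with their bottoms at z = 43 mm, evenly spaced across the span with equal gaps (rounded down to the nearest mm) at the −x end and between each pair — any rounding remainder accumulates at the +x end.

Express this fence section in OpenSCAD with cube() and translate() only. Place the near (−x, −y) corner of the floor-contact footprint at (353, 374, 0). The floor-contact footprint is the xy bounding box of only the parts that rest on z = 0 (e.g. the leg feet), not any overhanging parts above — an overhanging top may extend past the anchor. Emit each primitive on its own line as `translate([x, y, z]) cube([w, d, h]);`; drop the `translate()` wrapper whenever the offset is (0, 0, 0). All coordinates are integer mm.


translate([353, 374, 0]) cube([96, 96, 1696]);
translate([2304, 374, 0]) cube([96, 96, 1696]);
translate([449, 374, 168]) cube([1855, 96, 67]);
translate([449, 374, 1532]) cube([1855, 96, 67]);
translate([517, 470, 43]) cube([94, 22, 1555]);
translate([679, 470, 43]) cube([94, 22, 1555]);
translate([841, 470, 43]) cube([94, 22, 1555]);
translate([1003, 470, 43]) cube([94, 22, 1555]);
translate([1165, 470, 43]) cube([94, 22, 1555]);
translate([1327, 470, 43]) cube([94, 22, 1555]);
translate([1489, 470, 43]) cube([94, 22, 1555]);
translate([1651, 470, 43]) cube([94, 22, 1555]);
translate([1813, 470, 43]) cube([94, 22, 1555]);
translate([1975, 470, 43]) cube([94, 22, 1555]);
translate([2137, 470, 43]) cube([94, 22, 1555]);


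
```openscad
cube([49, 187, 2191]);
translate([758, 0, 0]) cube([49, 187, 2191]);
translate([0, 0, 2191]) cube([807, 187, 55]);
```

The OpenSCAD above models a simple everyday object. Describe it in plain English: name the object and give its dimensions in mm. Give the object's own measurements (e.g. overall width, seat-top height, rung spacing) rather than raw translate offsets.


A door frame. The clear opening is 709 mm wide and 2191 mm high. Two 49 mm wide jambs, 187 mm deep, stand either side of the opening from the floor to the top of the opening. A 55 mm thick head sits across the top of both jambs, spanning the full outside width of the frame.


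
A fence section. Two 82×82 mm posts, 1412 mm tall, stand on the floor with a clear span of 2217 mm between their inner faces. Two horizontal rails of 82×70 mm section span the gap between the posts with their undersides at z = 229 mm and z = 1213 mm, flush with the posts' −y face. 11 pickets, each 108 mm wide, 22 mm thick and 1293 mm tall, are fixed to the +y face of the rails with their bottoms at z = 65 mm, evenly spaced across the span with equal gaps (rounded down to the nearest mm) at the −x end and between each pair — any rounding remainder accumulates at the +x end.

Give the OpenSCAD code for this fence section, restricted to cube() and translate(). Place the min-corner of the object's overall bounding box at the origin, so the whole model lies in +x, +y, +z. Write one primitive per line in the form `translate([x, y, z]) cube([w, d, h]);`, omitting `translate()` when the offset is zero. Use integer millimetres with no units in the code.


cube([82, 82, 1412]);
translate([2299, 0, 0]) cube([82, 82, 1412]);
translate([82, 0, 229]) cube([2217, 82, 70]);
translate([82, 0, 1213]) cube([2217, 82, 70]);
translate([167, 82, 65]) cube([108, 22, 1293]);
translate([360, 82, 65]) cube([108, 22, 1293]);
translate([553, 82, 65]) cube([108, 22, 1293]);
translate([746, 82, 65]) cube([108, 22, 1293]);
translate([939, 82, 65]) cube([108, 22, 1293]);
translate([1132, 82, 65]) cube([108, 22, 1293]);
translate([1325, 82, 65]) cube([108, 22, 1293]);
translate([1518, 82, 65]) cube([108, 22, 1293]);
translate([1711, 82, 65]) cube([108, 22, 1293]);
translate([1904, 82, 65]) cube([108, 22, 1293]);
translate([2097, 82, 65]) cube([108, 22, 1293]);


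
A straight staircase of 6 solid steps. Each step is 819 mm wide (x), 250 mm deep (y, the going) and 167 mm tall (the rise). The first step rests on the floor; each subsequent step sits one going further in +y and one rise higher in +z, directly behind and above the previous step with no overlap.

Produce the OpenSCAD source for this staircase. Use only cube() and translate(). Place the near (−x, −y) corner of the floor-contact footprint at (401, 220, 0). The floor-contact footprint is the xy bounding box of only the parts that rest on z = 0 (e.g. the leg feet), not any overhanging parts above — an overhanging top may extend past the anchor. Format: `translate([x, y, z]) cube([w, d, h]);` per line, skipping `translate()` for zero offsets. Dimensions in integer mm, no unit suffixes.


translate([401, 220, 0]) cube([819, 250, 167]);
translate([401, 470, 167]) cube([819, 250, 167]);
translate([401, 720, 334]) cube([819, 250, 167]);
translate([401, 970, 501]) cube([819, 250, 167]);
translate([401, 1220, 668]) cube([819, 250, 167]);
translate([401, 1470, 835]) cube([819, 250, 167]);


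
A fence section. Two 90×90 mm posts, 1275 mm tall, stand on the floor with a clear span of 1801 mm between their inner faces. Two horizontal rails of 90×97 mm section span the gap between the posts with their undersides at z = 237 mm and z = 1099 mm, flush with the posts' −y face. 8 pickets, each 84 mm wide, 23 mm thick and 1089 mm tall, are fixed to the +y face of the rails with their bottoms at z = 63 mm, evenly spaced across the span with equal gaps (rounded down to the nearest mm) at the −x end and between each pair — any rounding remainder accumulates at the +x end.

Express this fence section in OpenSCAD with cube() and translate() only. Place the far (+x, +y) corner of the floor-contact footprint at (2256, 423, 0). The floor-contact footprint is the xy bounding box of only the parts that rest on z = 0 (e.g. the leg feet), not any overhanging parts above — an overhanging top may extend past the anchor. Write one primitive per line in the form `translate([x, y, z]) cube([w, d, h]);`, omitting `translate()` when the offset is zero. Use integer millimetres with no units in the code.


translate([275, 333, 0]) cube([90, 90, 1275]);
translate([2166, 333, 0]) cube([90, 90, 1275]);
translate([365, 333, 237]) cube([1801, 90, 97]);
translate([365, 333, 1099]) cube([1801, 90, 97]);
translate([490, 423, 63]) cube([84, 23, 1089]);
translate([699, 423, 63]) cube([84, 23, 1089]);
translate([908, 423, 63]) cube([84, 23, 1089]);
translate([1117, 423, 63]) cube([84, 23, 1089]);
translate([1326, 423, 63]) cube([84, 23, 1089]);
translate([1535, 423, 63]) cube([84, 23, 1089]);
translate([1744, 423, 63]) cube([84, 23, 1089]);
translate([1953, 423, 63]) cube([84, 23, 1089]);


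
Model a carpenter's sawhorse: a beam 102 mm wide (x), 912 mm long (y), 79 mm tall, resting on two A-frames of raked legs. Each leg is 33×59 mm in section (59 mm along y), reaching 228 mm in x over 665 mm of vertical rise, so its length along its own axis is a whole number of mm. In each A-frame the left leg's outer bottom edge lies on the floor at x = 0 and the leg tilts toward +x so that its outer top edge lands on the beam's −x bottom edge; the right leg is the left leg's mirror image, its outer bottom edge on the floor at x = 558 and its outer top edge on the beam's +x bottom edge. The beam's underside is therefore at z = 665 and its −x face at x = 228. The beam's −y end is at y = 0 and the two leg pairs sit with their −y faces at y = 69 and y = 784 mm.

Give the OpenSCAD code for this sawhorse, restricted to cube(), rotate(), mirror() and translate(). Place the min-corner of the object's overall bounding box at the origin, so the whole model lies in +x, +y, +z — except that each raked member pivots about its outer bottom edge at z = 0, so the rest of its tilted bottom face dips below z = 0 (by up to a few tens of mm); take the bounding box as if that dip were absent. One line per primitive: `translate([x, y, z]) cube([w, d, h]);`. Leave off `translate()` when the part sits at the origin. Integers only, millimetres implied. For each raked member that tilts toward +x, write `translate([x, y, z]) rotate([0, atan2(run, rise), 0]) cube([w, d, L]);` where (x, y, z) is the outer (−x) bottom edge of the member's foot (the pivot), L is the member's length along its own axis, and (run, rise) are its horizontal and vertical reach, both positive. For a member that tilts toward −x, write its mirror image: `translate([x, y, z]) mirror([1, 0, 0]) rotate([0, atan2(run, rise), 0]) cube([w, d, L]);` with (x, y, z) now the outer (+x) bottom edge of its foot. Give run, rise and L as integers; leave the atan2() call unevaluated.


// leg length = √(228² + 665²) = 703
// right-leg outer foot x = 2·228 + 102 = 558
// beam min-corner = (228, 0, 665)
translate([228, 0, 665]) cube([102, 912, 79]);
translate([0, 69, 0]) rotate([0, atan2(228, 665), 0]) cube([33, 59, 703]);
translate([558, 69, 0]) mirror([1, 0, 0]) rotate([0, atan2(228, 665), 0]) cube([33, 59, 703]);
translate([0, 784, 0]) rotate([0, atan2(228, 665), 0]) cube([33, 59, 703]);
translate([558, 784, 0]) mirror([1, 0, 0]) rotate([0, atan2(228, 665), 0]) cube([33, 59, 703]);


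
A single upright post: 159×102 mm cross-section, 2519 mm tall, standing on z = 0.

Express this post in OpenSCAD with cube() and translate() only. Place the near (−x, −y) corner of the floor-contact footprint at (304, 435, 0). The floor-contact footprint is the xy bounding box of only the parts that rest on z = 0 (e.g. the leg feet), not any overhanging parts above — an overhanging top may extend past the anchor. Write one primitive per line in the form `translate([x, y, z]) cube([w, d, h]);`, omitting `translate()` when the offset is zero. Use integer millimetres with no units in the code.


translate([304, 435, 0]) cube([159, 102, 2519]);


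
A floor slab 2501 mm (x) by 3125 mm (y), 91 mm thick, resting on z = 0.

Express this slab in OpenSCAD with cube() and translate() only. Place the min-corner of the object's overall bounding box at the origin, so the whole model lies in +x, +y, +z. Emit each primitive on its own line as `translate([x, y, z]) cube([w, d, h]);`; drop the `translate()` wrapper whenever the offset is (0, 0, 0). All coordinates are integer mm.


cube([2501, 3125, 91]);


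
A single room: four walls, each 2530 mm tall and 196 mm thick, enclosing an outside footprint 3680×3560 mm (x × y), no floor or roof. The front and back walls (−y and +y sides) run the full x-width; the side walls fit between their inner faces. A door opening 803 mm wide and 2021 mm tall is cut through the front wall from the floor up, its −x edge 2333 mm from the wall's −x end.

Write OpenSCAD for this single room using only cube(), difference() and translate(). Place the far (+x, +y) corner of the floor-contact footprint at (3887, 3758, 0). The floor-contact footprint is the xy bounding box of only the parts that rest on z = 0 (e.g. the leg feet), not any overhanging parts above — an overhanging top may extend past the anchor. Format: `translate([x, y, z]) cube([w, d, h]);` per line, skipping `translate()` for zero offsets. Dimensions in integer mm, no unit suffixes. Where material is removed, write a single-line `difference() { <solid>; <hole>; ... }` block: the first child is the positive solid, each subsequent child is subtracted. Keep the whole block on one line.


difference() { translate([207, 198, 0]) cube([3680, 196, 2530]); translate([2540, 198, 0]) cube([803, 196, 2021]); }
translate([207, 3562, 0]) cube([3680, 196, 2530]);
translate([207, 394, 0]) cube([196, 3168, 2530]);
translate([3691, 394, 0]) cube([196, 3168, 2530]);


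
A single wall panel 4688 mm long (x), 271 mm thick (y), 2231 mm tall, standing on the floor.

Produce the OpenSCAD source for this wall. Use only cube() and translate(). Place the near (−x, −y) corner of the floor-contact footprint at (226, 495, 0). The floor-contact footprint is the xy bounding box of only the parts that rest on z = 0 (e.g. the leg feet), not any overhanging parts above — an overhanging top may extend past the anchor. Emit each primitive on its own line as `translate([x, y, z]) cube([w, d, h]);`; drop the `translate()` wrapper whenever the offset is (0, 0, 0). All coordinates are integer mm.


translate([226, 495, 0]) cube([4688, 271, 2231]);


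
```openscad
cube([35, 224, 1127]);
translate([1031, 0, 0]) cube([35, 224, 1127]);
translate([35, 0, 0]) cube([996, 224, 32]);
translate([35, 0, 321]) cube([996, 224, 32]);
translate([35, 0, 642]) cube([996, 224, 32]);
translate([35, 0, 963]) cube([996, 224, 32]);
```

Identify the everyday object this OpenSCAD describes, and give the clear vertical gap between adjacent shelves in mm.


A bookshelf. The clear shelf gap is 289 mm.

Two tall side panels with 4 horizontal boards between them — a bookshelf. The first two shelf undersides are at z = 0 and z = 321; with shelf thickness 32, the clear gap is 321 − 0 − 32 = 289 mm.


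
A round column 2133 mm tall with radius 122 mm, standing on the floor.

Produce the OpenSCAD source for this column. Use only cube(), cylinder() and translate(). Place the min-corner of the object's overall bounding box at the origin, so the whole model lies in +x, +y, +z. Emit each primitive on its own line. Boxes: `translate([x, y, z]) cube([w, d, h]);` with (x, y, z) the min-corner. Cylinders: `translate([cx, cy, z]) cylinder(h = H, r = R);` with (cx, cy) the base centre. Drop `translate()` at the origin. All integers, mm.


translate([122, 122, 0]) cylinder(h = 2133, r = 122);


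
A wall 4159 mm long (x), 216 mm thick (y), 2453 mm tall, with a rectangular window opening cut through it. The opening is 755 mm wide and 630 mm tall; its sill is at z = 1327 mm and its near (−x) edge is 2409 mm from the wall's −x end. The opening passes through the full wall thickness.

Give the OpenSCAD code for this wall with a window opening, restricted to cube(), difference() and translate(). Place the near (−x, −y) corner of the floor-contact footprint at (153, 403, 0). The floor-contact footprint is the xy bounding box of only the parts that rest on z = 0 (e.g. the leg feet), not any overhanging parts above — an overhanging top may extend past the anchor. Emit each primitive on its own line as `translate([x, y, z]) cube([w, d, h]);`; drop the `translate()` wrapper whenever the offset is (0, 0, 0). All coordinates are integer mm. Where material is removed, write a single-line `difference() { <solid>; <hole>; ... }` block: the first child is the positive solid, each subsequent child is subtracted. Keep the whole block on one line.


difference() { translate([153, 403, 0]) cube([4159, 216, 2453]); translate([2562, 403, 1327]) cube([755, 216, 630]); }


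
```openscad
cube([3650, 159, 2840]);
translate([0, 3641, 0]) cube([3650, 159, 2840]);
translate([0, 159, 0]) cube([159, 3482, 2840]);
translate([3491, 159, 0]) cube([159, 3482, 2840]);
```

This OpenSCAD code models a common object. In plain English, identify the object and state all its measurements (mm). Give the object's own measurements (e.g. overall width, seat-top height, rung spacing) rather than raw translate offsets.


The wall frame of a small rectangular building: four walls, each 2840 mm tall and 159 mm thick, enclosing a footprint 3650 mm (x) by 3800 mm (y) outside-to-outside, with no floor or roof. The front and back walls (the −y and +y sides) span the full width; the two side walls fit between them.


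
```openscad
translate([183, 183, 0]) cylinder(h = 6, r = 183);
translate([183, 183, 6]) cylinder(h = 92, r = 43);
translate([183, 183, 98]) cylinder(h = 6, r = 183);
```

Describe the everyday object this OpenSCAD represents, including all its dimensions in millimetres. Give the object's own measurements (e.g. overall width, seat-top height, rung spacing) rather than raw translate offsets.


A spool: two coaxial disc flanges of radius 183 mm and thickness 6 mm, joined by a core cylinder of radius 43 mm and height 92 mm. The lower flange rests on z = 0 and the three cylinders share a vertical axis.


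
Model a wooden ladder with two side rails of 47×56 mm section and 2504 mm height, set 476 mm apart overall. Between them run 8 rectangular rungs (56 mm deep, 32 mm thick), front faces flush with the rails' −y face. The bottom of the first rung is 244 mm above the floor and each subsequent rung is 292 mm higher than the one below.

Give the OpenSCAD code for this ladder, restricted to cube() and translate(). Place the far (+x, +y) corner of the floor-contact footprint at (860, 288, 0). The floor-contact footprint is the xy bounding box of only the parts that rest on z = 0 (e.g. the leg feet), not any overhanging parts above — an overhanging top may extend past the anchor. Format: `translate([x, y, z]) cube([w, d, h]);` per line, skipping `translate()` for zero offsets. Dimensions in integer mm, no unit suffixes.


translate([384, 232, 0]) cube([47, 56, 2504]);
translate([813, 232, 0]) cube([47, 56, 2504]);
translate([431, 232, 244]) cube([382, 56, 32]);
translate([431, 232, 536]) cube([382, 56, 32]);
translate([431, 232, 828]) cube([382, 56, 32]);
translate([431, 232, 1120]) cube([382, 56, 32]);
translate([431, 232, 1412]) cube([382, 56, 32]);
translate([431, 232, 1704]) cube([382, 56, 32]);
translate([431, 232, 1996]) cube([382, 56, 32]);
translate([431, 232, 2288]) cube([382, 56, 32]);


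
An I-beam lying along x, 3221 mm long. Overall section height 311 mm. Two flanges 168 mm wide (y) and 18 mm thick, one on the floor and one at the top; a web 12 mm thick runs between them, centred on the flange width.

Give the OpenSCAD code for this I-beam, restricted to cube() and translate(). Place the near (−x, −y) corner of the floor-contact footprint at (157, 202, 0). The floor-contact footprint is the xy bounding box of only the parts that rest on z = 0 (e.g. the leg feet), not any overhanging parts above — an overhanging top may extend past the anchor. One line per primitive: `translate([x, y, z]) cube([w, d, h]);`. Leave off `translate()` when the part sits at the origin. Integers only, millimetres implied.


translate([157, 202, 0]) cube([3221, 168, 18]);
translate([157, 280, 18]) cube([3221, 12, 275]);
translate([157, 202, 293]) cube([3221, 168, 18]);


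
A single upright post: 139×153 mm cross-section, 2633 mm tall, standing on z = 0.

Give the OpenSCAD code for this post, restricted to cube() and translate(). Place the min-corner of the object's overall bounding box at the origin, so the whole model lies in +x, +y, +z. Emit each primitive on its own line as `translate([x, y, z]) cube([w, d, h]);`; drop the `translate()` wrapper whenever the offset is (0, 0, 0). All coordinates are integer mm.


cube([139, 153, 2633]);


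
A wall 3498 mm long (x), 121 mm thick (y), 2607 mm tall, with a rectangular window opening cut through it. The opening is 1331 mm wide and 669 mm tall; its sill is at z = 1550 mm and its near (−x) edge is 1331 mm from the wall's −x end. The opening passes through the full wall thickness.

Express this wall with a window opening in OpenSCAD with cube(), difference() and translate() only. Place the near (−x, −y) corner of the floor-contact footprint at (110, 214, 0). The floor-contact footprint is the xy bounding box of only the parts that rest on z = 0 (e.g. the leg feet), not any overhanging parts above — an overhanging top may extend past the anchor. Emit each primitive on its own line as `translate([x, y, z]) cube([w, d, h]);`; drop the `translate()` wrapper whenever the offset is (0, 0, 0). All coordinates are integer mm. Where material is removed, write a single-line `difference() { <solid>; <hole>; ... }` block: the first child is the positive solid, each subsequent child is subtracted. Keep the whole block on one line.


difference() { translate([110, 214, 0]) cube([3498, 121, 2607]); translate([1441, 214, 1550]) cube([1331, 121, 669]); }


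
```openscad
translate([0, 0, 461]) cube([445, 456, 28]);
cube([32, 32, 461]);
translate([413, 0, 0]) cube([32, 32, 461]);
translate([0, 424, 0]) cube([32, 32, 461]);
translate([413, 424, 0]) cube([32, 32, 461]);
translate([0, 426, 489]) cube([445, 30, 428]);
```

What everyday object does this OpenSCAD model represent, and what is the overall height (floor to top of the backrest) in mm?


A chair. The overall height is 917 mm.

A slab on four corner posts with a tall panel at the back — a chair. The seat slab sits at z = 461 with thickness 28, and the 428 mm backrest starts at the seat top, so the overall height is 461 + 28 + 428 = 917 mm.


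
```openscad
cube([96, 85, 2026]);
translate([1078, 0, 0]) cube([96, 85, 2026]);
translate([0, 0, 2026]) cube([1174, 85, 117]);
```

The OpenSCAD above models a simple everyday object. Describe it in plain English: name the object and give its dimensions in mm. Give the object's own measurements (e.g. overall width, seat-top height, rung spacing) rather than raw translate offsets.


A door frame. The clear opening is 982 mm wide and 2026 mm high. Two 96 mm wide jambs, 85 mm deep, stand either side of the opening from the floor to the top of the opening. A 117 mm thick head sits across the top of both jambs, spanning the full outside width of the frame.


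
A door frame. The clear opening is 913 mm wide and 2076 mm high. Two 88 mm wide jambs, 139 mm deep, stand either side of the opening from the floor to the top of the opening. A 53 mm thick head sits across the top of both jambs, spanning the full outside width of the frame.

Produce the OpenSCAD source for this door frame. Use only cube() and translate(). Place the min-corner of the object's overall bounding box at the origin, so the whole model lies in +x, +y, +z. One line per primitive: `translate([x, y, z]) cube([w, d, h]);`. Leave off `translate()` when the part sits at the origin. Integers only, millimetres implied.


cube([88, 139, 2076]);
translate([1001, 0, 0]) cube([88, 139, 2076]);
translate([0, 0, 2076]) cube([1089, 139, 53]);


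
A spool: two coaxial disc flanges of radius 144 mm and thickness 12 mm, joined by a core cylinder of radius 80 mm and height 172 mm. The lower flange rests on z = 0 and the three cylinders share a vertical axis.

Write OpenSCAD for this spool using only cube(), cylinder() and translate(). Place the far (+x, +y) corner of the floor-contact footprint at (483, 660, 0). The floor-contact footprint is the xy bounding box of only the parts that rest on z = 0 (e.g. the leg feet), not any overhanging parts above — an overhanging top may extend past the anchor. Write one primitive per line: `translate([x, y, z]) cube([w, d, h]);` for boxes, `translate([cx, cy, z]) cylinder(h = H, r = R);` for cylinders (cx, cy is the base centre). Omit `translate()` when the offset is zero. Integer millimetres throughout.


translate([339, 516, 0]) cylinder(h = 12, r = 144);
translate([339, 516, 12]) cylinder(h = 172, r = 80);
translate([339, 516, 184]) cylinder(h = 12, r = 144);


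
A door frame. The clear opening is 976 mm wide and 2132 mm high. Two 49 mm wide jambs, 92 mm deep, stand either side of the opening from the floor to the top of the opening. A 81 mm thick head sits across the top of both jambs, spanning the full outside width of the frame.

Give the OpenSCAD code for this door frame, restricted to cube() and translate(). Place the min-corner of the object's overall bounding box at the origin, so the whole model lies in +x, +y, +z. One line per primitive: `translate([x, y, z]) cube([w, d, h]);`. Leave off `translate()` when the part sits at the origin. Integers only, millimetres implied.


cube([49, 92, 2132]);
translate([1025, 0, 0]) cube([49, 92, 2132]);
translate([0, 0, 2132]) cube([1074, 92, 81]);


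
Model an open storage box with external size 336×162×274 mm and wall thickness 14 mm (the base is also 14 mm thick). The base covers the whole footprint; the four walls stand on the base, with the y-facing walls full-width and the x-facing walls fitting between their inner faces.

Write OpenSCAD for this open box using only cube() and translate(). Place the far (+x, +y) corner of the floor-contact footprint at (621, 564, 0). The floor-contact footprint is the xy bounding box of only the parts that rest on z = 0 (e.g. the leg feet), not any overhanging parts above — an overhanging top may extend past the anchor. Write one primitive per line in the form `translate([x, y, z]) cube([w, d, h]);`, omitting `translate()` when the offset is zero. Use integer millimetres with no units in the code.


translate([285, 402, 0]) cube([336, 162, 14]);
translate([285, 402, 14]) cube([336, 14, 260]);
translate([285, 550, 14]) cube([336, 14, 260]);
translate([285, 416, 14]) cube([14, 134, 260]);
translate([607, 416, 14]) cube([14, 134, 260]);


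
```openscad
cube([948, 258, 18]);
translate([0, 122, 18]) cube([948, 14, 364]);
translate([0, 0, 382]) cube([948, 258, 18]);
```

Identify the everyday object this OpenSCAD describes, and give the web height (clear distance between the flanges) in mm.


An I-beam. The web height is 364 mm.

Two wide flanges with a thin centred web — an I-beam. Overall 400 mm minus two 18 mm flanges gives a web of 400 − 2·18 = 364 mm.


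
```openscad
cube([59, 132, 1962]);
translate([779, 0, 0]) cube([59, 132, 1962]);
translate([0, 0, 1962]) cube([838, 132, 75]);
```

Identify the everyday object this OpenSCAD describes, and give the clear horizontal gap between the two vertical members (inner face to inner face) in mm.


A door frame. The clear opening width is 720 mm.

Two 1962 mm tall posts with a header on top — a door frame. The left jamb is 59 mm wide at x = 0; the right jamb starts at x = 779. The clear opening is 779 − 59 = 720 mm.


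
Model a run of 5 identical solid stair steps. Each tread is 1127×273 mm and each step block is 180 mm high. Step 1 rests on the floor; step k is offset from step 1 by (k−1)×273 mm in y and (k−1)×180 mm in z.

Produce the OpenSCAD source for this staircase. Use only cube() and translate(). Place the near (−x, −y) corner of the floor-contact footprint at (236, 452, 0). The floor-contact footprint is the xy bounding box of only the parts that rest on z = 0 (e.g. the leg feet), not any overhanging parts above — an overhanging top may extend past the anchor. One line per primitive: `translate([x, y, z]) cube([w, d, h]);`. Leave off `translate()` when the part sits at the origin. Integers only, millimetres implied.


translate([236, 452, 0]) cube([1127, 273, 180]);
translate([236, 725, 180]) cube([1127, 273, 180]);
translate([236, 998, 360]) cube([1127, 273, 180]);
translate([236, 1271, 540]) cube([1127, 273, 180]);
translate([236, 1544, 720]) cube([1127, 273, 180]);


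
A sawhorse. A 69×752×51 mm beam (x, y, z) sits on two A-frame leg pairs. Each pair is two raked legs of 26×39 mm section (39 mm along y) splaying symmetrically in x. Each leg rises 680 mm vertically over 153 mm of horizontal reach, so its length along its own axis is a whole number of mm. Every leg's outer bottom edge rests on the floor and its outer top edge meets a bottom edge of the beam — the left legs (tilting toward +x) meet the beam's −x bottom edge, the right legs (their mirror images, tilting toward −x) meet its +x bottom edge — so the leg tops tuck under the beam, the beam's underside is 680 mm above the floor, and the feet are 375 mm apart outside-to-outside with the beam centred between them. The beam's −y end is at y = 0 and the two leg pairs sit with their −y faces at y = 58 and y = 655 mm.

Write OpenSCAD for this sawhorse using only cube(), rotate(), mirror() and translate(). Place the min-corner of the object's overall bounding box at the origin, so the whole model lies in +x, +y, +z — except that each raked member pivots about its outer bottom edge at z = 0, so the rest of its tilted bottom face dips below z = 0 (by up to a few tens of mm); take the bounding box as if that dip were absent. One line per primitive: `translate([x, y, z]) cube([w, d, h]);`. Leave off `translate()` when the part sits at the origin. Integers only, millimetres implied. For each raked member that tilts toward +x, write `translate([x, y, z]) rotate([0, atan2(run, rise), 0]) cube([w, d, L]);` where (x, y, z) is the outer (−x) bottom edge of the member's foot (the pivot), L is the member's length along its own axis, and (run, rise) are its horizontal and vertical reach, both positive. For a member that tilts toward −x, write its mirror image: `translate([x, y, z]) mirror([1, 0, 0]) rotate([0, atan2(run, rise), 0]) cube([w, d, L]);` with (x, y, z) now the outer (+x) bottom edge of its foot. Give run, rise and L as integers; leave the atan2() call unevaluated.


// leg length = √(153² + 680²) = 697
// right-leg outer foot x = 2·153 + 69 = 375
// beam min-corner = (153, 0, 680)
translate([153, 0, 680]) cube([69, 752, 51]);
translate([0, 58, 0]) rotate([0, atan2(153, 680), 0]) cube([26, 39, 697]);
translate([375, 58, 0]) mirror([1, 0, 0]) rotate([0, atan2(153, 680), 0]) cube([26, 39, 697]);
translate([0, 655, 0]) rotate([0, atan2(153, 680), 0]) cube([26, 39, 697]);
translate([375, 655, 0]) mirror([1, 0, 0]) rotate([0, atan2(153, 680), 0]) cube([26, 39, 697]);


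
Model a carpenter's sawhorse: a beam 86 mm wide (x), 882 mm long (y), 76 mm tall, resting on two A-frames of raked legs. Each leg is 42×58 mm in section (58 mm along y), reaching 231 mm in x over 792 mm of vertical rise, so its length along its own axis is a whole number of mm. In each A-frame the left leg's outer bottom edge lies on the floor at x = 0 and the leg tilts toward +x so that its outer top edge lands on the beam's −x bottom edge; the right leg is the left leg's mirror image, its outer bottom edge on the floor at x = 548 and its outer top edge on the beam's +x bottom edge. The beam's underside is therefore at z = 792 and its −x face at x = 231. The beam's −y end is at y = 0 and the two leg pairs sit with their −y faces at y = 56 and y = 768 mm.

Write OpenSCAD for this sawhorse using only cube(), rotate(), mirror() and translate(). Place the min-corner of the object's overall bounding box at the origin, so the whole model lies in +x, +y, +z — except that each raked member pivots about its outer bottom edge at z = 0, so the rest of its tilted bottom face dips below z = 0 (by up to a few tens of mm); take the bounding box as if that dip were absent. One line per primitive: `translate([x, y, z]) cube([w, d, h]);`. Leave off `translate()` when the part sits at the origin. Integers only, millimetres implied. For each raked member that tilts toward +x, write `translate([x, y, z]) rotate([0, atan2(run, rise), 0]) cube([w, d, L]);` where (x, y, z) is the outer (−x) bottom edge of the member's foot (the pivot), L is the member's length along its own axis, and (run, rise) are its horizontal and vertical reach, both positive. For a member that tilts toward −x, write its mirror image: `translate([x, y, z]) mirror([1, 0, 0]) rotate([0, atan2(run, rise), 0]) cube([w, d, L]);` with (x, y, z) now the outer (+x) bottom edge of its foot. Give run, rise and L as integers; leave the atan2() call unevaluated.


// leg length = √(231² + 792²) = 825
// right-leg outer foot x = 2·231 + 86 = 548
// beam min-corner = (231, 0, 792)
translate([231, 0, 792]) cube([86, 882, 76]);
translate([0, 56, 0]) rotate([0, atan2(231, 792), 0]) cube([42, 58, 825]);
translate([548, 56, 0]) mirror([1, 0, 0]) rotate([0, atan2(231, 792), 0]) cube([42, 58, 825]);
translate([0, 768, 0]) rotate([0, atan2(231, 792), 0]) cube([42, 58, 825]);
translate([548, 768, 0]) mirror([1, 0, 0]) rotate([0, atan2(231, 792), 0]) cube([42, 58, 825]);


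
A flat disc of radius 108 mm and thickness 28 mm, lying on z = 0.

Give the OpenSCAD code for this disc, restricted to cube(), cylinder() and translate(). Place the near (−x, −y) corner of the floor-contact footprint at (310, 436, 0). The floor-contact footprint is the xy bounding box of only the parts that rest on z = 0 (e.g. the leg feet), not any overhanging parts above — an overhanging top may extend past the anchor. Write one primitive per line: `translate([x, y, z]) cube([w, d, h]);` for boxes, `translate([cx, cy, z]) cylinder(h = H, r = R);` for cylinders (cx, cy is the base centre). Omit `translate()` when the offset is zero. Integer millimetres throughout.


translate([418, 544, 0]) cylinder(h = 28, r = 108);


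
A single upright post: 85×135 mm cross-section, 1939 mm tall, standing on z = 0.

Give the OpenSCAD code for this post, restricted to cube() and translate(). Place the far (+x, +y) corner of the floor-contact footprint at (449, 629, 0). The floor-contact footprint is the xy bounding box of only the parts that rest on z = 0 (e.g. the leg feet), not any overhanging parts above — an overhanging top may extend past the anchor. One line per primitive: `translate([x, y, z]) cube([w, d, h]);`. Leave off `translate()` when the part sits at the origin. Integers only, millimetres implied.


translate([364, 494, 0]) cube([85, 135, 1939]);


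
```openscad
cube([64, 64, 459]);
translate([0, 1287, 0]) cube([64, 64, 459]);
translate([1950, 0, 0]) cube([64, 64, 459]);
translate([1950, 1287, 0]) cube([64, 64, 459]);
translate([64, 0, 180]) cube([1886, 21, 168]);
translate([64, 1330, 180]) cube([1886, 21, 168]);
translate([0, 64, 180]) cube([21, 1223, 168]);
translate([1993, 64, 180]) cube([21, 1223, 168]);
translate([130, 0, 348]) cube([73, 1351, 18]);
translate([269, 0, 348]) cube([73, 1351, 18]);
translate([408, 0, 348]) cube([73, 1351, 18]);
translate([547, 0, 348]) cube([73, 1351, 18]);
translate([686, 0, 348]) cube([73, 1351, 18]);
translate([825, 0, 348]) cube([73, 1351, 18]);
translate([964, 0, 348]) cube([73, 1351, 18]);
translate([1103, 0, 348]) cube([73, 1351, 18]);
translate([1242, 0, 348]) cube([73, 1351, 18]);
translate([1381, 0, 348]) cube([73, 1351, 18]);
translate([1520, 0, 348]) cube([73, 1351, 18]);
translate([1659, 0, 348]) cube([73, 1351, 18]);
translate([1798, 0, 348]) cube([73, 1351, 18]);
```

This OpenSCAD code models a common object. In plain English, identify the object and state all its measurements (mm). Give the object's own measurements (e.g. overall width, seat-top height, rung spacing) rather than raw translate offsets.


A bed frame 2014 mm long (x) by 1351 mm wide (y). Four 64×64 mm corner posts, 459 mm tall, at the corners of the footprint. Four rails of 21 mm thickness and 168 mm height run between adjacent posts with their undersides at z = 180 mm, their outer faces flush with the outside of the frame (the two x-running rails run between the posts' inner faces; the two y-running rails run between the posts' inner faces). 13 slats, each 73 mm wide (x) and 18 mm thick, lie across the top of the two x-running rails, running the full 1351 mm width of the frame in y; along x they sit between the end posts with a 66 mm gap after the −x posts and between neighbouring slats, leaving 79 mm before the +x posts.


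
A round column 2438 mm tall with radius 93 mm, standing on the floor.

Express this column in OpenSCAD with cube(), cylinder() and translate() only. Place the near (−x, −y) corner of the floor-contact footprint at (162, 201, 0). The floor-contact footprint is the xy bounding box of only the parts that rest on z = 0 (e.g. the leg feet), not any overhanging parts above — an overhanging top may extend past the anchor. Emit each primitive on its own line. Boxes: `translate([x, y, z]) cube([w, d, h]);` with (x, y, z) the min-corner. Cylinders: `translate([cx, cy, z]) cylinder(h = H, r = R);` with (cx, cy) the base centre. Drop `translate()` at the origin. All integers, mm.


translate([255, 294, 0]) cylinder(h = 2438, r = 93);


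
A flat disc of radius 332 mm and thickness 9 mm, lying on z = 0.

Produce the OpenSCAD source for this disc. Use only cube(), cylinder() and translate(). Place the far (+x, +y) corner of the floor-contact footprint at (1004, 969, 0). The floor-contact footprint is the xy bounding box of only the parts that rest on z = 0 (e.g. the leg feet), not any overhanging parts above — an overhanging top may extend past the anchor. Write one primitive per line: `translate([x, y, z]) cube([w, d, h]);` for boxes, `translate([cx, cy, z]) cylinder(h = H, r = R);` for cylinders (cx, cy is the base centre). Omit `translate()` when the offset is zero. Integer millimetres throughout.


translate([672, 637, 0]) cylinder(h = 9, r = 332);


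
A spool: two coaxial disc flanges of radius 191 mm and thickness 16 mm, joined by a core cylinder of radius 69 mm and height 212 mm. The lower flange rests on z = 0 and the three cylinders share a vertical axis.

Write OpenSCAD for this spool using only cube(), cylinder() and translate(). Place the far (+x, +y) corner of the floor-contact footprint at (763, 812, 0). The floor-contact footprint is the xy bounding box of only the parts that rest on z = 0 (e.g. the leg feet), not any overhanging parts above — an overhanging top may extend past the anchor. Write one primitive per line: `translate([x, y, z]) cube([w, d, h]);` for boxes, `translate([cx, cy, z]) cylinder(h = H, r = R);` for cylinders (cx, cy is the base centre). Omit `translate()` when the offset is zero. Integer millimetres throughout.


translate([572, 621, 0]) cylinder(h = 16, r = 191);
translate([572, 621, 16]) cylinder(h = 212, r = 69);
translate([572, 621, 228]) cylinder(h = 16, r = 191);
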